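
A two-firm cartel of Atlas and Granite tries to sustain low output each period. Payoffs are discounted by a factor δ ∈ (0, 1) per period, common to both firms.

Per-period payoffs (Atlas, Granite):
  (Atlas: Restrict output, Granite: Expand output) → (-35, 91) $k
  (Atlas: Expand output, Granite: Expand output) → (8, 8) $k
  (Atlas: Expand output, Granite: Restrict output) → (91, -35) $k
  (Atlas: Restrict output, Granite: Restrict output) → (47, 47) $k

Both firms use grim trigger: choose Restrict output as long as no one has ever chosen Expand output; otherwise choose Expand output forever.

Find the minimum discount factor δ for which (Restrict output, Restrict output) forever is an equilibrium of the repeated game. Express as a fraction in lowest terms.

44/83

Under grim trigger the critical discount factor is (T−C)/(T−P) with T = 91, C = 47, P = 8.
δ* = (91−47)/(91−8) = 44/83.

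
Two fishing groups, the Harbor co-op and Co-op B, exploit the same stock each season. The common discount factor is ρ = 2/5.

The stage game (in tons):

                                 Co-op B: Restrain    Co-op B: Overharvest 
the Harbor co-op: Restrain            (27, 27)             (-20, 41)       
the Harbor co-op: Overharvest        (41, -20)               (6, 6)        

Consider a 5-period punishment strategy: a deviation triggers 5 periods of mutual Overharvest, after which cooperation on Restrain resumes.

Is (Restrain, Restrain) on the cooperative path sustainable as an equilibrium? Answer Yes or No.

No

Comparing payoff streams over the 6 periods until play realigns: cooperate → 27(1+ρ+…+ρ^5); deviate → 41 + 6(ρ+…+ρ^5).
Cooperation is sustained iff (27−6)(ρ+…+ρ^5) ≥ 41−27.
ρ+…+ρ^5 = 2/5·(1−(2/5)^5)/(1−2/5) = 0.6598, and (41−27)/(27−6) = 0.6667.
0.6598 < 0.6667, so cooperation is not sustainable.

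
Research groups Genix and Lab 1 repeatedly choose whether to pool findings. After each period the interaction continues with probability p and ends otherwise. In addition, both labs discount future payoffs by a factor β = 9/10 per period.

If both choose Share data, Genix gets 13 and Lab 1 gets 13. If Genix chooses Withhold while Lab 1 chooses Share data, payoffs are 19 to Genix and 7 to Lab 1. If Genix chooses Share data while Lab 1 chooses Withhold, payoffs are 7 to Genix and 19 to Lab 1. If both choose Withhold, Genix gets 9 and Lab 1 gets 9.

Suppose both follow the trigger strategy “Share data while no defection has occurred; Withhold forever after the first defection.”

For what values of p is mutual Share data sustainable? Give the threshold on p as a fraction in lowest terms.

2/3

Expected continuation weight on next period's payoff is β·p = 9/10·p, which plays the role of the discount factor.
Cooperation requires 9/10·p ≥ (19−13)/(19−9) = 3/5, hence p ≥ 2/3.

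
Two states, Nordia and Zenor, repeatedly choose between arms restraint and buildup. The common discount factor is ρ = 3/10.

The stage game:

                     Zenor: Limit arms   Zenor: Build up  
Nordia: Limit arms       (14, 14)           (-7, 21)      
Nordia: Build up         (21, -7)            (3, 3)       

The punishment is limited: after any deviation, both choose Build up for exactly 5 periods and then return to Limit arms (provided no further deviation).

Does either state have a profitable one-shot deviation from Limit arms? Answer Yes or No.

Comparing payoff streams over the 6 periods until play realigns: cooperate → 14(1+ρ+…+ρ^5); deviate → 21 + 3(ρ+…+ρ^5).
Cooperation is sustained iff (14−3)(ρ+…+ρ^5) ≥ 21−14.
ρ+…+ρ^5 = 3/10·(1−(3/10)^5)/(1−3/10) = 0.4275, and (21−14)/(14−3) = 0.6364.
0.4275 < 0.6364, so cooperation is not sustainable.

Yes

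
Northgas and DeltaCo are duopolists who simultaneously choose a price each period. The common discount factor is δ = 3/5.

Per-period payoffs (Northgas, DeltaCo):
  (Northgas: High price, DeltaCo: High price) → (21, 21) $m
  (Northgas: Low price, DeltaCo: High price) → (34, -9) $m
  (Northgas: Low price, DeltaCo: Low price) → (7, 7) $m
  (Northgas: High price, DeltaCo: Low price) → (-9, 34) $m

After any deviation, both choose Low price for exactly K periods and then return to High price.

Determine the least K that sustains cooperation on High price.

2

IC: δ(1−δ^K)/(1−δ) ≥ (34−21)/(21−7) = 13/14.
With δ = 3/5: need 1 − δ^K ≥ 13/14·(1−3/5)/(3/5), i.e. δ^K ≤ 0.3810.
Since (3/5)^1 = 0.6000 and (3/5)^2 = 0.3600, the smallest such K is 2.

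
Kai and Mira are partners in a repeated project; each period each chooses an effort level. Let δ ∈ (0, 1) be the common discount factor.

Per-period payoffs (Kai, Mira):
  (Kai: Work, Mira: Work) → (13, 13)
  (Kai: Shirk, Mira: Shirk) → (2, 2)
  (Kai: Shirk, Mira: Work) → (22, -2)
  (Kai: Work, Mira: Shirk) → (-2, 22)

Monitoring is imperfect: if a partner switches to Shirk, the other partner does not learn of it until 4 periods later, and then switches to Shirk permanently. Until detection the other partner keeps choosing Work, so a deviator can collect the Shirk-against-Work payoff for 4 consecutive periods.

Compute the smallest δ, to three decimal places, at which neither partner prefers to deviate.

0.819

The best deviation is to choose Shirk for all 4 undetected periods, earning 22 each, then 2 forever once detected.
Deviation value: 22(1−δ^4)/(1−δ) + 2δ^4/(1−δ); cooperation value: 13/(1−δ).
IC: 13 ≥ 22(1−δ^4) + 2δ^4 = 22 − 20δ^4.
So δ^4 ≥ 9/20, giving δ ≥ (9/20)^(1/4) ≈ 0.819.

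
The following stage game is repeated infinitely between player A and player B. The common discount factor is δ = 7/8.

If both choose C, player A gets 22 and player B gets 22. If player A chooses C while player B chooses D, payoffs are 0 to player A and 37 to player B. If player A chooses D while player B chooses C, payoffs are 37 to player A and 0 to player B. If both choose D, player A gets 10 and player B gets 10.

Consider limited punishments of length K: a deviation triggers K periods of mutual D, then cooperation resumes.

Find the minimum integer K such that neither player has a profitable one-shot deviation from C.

2

No profitable deviation requires (22−10)(δ+…+δ^K) ≥ 37−22, i.e. δ+…+δ^K ≥ 5/4 ≈ 1.2500.
With δ = 7/8, the partial sums are K=1: 0.8750, K=2: 1.6406.
K = 2 is the first length at which the sum reaches 1.2500.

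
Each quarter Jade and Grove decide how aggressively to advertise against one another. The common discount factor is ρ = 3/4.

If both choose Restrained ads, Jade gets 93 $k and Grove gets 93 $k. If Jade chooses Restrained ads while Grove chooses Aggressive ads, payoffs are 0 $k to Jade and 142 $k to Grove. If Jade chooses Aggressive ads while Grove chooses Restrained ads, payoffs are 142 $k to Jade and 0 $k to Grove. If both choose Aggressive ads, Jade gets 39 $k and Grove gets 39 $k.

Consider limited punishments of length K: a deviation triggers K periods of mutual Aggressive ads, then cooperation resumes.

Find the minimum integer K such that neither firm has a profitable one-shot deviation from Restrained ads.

Need Σ_{k=1}^{K} ρ^k ≥ (142−93)/(93−39) = 0.9074 at ρ = 3/4.
At K = 1 the sum is 0.7500 < 0.9074; at K = 2 it is 1.3125 ≥ 0.9074.
So the minimum punishment length is K = 2.

2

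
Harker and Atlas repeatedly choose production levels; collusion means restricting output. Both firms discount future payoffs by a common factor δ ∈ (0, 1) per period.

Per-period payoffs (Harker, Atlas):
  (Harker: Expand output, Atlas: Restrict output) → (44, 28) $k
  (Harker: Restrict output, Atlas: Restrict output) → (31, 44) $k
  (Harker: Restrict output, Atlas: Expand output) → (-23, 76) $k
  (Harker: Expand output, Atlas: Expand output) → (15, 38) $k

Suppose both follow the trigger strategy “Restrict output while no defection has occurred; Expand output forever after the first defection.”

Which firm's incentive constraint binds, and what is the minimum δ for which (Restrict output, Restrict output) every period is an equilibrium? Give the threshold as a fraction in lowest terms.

Harker's threshold: (44−31)/(44−15) = 13/29.
Atlas's threshold: (76−44)/(76−38) = 16/19.
13/29 < 16/19, so Atlas binds and δ* = 16/19.

Atlas; δ ≥ 16/19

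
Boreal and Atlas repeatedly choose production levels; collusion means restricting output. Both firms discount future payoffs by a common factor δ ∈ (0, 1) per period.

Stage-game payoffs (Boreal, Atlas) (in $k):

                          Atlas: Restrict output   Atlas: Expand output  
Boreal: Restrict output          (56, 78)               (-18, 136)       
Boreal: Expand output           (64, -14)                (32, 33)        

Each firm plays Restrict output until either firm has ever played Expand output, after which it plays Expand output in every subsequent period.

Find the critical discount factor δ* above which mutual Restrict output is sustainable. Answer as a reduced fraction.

58/103

Boreal's threshold: (64−56)/(64−32) = 1/4.
Atlas's threshold: (136−78)/(136−33) = 58/103.
1/4 < 58/103, so Atlas binds and δ* = 58/103.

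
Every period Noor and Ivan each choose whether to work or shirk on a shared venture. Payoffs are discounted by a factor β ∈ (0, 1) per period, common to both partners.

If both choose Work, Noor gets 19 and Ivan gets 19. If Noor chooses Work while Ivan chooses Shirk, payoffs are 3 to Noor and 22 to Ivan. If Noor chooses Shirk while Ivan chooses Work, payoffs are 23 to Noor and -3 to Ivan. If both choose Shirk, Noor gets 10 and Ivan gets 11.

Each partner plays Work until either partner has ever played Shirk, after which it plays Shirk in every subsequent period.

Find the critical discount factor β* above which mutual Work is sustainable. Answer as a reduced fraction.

Noor's threshold: (23−19)/(23−10) = 4/13.
Ivan's threshold: (22−19)/(22−11) = 3/11.
4/13 > 3/11, so Noor binds and β* = 4/13.

4/13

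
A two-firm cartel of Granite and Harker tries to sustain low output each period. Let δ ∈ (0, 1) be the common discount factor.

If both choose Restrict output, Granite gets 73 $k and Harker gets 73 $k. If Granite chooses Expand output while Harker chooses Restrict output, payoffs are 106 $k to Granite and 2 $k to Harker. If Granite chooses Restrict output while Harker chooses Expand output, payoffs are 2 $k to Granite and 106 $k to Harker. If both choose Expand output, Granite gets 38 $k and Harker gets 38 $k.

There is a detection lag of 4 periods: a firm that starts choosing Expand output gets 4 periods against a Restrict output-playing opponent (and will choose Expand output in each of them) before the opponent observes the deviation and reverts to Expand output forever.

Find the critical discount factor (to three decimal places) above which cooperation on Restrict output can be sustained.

0.835

A deviator earns 106 for 4 periods, then 38 forever; cooperating earns 73 forever. Multiplying the IC by (1−δ):
73 ≥ 106(1−δ^4) + 38δ^4, so 68·δ^4 ≥ 33 and δ^4 ≥ 33/68.
δ ≥ (33/68)^(1/4) ≈ 0.835.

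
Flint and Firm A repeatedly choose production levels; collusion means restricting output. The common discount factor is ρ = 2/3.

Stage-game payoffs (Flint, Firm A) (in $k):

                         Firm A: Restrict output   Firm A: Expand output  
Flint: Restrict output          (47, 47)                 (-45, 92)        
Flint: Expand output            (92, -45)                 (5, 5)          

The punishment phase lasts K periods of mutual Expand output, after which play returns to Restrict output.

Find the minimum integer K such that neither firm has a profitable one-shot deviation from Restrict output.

IC: ρ(1−ρ^K)/(1−ρ) ≥ (92−47)/(47−5) = 15/14.
With ρ = 2/3: need 1 − ρ^K ≥ 15/14·(1−2/3)/(2/3), i.e. ρ^K ≤ 0.4643.
Since (2/3)^1 = 0.6667 and (2/3)^2 = 0.4444, the smallest such K is 2.

2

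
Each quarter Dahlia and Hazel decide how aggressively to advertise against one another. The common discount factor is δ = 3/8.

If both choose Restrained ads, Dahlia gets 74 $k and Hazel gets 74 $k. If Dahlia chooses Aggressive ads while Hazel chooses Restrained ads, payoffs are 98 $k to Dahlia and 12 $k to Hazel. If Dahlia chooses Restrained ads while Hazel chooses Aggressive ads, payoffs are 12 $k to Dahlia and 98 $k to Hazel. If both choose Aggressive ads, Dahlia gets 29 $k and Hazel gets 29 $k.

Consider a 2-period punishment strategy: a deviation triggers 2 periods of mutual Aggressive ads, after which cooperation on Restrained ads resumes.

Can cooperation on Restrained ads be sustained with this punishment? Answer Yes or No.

Comparing payoff streams over the 3 periods until play realigns: cooperate → 74(1+δ+…+δ^2); deviate → 98 + 29(δ+…+δ^2).
Cooperation is sustained iff (74−29)(δ+…+δ^2) ≥ 98−74.
δ+…+δ^2 = 3/8·(1−(3/8)^2)/(1−3/8) = 0.5156, and (98−74)/(74−29) = 0.5333.
0.5156 < 0.5333, so cooperation is not sustainable.

No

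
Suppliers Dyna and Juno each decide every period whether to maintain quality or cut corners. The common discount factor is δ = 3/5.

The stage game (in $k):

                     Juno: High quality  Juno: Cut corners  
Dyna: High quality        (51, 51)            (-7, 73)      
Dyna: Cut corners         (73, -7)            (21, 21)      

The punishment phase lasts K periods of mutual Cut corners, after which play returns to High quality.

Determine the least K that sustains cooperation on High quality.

2

IC: δ(1−δ^K)/(1−δ) ≥ (73−51)/(51−21) = 11/15.
With δ = 3/5: need 1 − δ^K ≥ 11/15·(1−3/5)/(3/5), i.e. δ^K ≤ 0.5111.
Since (3/5)^1 = 0.6000 and (3/5)^2 = 0.3600, the smallest such K is 2.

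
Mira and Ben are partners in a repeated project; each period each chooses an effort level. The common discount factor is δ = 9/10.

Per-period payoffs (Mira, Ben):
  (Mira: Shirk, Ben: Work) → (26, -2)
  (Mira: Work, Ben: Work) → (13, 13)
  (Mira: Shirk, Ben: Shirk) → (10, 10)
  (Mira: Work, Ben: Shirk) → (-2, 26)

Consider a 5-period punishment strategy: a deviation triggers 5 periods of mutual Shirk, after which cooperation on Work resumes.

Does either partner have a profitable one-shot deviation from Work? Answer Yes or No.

IC: δ+…+δ^5 ≥ (26−13)/(13−10) = 13/3.
At δ = 9/10: partial sum = 3.6856 < 4.3333. Cooperation not sustainable.

Yes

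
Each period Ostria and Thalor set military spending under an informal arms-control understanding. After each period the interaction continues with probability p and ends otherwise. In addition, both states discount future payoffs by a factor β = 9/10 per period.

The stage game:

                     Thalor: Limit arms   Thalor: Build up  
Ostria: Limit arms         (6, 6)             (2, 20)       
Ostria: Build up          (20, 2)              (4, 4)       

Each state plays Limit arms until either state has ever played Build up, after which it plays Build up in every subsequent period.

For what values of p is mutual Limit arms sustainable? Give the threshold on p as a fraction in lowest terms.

35/36

With continuation probability p and discount β, the effective per-period discount factor is βp.
Grim-trigger IC: βp ≥ (20−6)/(20−4) = 7/8.
So p ≥ (7/8)/(9/10) = 35/36.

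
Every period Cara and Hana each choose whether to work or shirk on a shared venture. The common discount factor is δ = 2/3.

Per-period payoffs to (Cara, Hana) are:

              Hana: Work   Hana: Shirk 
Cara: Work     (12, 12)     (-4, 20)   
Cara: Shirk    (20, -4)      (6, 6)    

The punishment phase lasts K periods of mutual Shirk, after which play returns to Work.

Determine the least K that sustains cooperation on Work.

IC: δ(1−δ^K)/(1−δ) ≥ (20−12)/(12−6) = 4/3.
With δ = 2/3: need 1 − δ^K ≥ 4/3·(1−2/3)/(2/3), i.e. δ^K ≤ 0.3333.
Since (2/3)^2 = 0.4444 and (2/3)^3 = 0.2963, the smallest such K is 3.

3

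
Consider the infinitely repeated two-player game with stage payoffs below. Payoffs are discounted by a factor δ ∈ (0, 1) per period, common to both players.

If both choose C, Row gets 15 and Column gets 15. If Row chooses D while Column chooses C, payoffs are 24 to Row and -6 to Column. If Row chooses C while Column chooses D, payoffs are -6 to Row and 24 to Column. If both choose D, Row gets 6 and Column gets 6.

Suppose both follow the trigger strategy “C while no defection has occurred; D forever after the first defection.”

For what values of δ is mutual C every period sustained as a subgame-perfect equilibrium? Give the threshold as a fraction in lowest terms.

1/2

15/(1−δ) ≥ 24 + 6δ/(1−δ)
15 ≥ 24 − 18δ
δ ≥ 9/18 = 1/2.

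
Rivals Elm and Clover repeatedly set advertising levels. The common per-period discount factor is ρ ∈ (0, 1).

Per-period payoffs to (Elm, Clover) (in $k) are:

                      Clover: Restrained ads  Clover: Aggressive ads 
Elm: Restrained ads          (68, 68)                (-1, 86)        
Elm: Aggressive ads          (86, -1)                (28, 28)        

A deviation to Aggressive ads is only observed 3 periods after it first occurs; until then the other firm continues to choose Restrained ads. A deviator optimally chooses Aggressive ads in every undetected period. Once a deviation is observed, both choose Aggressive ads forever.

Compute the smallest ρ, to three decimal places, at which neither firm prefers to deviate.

0.677

The best deviation is to choose Aggressive ads for all 3 undetected periods, earning 86 each, then 28 forever once detected.
Deviation value: 86(1−ρ^3)/(1−ρ) + 28ρ^3/(1−ρ); cooperation value: 68/(1−ρ).
IC: 68 ≥ 86(1−ρ^3) + 28ρ^3 = 86 − 58ρ^3.
So ρ^3 ≥ 18/58 = 9/29, giving ρ ≥ (9/29)^(1/3) ≈ 0.677.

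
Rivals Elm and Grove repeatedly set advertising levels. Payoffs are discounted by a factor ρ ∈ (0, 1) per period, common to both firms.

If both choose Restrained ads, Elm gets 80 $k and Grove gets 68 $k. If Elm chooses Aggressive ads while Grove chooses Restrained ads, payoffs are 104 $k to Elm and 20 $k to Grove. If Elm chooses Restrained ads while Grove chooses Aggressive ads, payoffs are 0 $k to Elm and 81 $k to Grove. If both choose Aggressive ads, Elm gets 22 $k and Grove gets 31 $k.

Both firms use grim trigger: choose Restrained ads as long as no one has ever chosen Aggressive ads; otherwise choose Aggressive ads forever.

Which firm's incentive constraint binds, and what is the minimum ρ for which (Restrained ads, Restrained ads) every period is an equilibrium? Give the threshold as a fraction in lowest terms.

For Elm: deviation gain 104−80 = 24, per-period punishment loss 80−22 = 58. IC gives ρ ≥ 24/82 = 12/41.
For Grove: gain 13, loss 37 per period, so ρ ≥ 13/50.
The tighter constraint is Elm's, so cooperation needs ρ ≥ 12/41.

Elm; ρ ≥ 12/41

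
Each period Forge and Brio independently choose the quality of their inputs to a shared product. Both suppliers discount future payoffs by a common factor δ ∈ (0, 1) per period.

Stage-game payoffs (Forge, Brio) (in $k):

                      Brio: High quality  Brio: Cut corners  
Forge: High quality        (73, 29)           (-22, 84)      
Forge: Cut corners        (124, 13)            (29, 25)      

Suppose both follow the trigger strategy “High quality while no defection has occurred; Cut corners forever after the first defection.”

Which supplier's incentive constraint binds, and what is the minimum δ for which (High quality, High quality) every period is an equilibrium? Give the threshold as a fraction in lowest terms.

For Forge: deviation gain 124−73 = 51, per-period punishment loss 73−29 = 44. IC gives δ ≥ 51/95.
For Brio: gain 55, loss 4 per period, so δ ≥ 55/59.
The tighter constraint is Brio's, so cooperation needs δ ≥ 55/59.

Brio; δ ≥ 55/59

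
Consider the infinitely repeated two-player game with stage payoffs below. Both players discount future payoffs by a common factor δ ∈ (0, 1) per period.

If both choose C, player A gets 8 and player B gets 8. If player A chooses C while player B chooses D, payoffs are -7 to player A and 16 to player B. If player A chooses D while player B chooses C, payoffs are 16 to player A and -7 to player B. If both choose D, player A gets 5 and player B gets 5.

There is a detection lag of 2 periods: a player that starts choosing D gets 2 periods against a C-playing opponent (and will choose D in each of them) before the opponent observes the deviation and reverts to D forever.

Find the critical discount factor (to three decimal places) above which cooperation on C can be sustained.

A deviator earns 16 for 2 periods, then 5 forever; cooperating earns 8 forever. Multiplying the IC by (1−δ):
8 ≥ 16(1−δ^2) + 5δ^2, so 11·δ^2 ≥ 8 and δ^2 ≥ 8/11.
δ ≥ (8/11)^(1/2) ≈ 0.853.

0.853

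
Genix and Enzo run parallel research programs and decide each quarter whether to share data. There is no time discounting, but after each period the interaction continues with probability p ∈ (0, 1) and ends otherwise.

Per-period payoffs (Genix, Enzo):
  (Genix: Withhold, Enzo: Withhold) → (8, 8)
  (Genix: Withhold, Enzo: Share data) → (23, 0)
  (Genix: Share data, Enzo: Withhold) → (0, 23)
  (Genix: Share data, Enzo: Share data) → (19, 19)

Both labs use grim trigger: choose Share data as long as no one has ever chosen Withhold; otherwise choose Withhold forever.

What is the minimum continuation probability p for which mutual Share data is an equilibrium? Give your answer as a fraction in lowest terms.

With no time discounting, the continuation probability p plays the role of the discount factor.
Grim-trigger IC: 19/(1−p) ≥ 23 + 8p/(1−p) ⇒ p ≥ (23−19)/(23−8) = 4/15.

4/15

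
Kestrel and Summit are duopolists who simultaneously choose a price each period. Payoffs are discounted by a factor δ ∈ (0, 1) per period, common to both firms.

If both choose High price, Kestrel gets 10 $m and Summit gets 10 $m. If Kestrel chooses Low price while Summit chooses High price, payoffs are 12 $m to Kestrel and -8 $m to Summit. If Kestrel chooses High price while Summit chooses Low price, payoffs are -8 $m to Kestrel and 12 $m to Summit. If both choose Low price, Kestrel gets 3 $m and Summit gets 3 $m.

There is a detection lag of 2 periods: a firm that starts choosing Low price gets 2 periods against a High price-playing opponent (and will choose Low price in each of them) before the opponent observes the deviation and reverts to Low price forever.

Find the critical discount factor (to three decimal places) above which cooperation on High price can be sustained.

0.471

Deviating for the 2 undetected periods gains 12−10 = 2 per period over cooperation, then loses 10−3 = 7 per period forever once punishment starts.
Gain: 2(1 + δ + … + δ^1); loss: 7·δ^2/(1−δ).
No profitable deviation ⇔ 2(1−δ^2) ≤ 7·δ^2, i.e. δ^2 ≥ 2/(2+7) = 2/9.
Hence δ ≥ (2/9)^(1/2) ≈ 0.471.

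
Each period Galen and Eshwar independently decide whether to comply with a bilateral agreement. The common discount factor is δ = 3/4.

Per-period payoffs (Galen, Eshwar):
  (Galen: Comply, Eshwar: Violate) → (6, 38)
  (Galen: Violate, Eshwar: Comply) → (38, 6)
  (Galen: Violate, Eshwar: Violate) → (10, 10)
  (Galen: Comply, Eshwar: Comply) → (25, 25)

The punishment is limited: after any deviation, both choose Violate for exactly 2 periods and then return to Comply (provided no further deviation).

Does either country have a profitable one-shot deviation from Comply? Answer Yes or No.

Comparing payoff streams over the 3 periods until play realigns: cooperate → 25(1+δ+…+δ^2); deviate → 38 + 10(δ+…+δ^2).
Cooperation is sustained iff (25−10)(δ+…+δ^2) ≥ 38−25.
δ+…+δ^2 = 3/4·(1−(3/4)^2)/(1−3/4) = 1.3125, and (38−25)/(25−10) = 0.8667.
1.3125 ≥ 0.8667, so cooperation is sustainable.

No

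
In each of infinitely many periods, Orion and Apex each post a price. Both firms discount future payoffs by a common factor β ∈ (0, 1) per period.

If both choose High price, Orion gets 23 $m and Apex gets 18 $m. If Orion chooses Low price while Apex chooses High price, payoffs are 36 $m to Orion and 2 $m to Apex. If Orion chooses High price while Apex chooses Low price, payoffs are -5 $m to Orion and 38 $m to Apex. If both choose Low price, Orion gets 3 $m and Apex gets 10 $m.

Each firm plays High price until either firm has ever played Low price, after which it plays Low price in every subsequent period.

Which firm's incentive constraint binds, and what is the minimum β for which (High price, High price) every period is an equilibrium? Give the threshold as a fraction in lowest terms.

Orion: cooperation gives 23 each period; deviation gives 36 once then 3 forever.
  23/(1−β) ≥ 36 + 3β/(1−β) ⇒ β ≥ 13/33.
Apex: cooperation gives 18 each period; deviation gives 38 once then 10 forever.
  β ≥ 20/28 = 5/7.
Both must hold, so the binding constraint is Apex's: β ≥ 5/7.

Apex; β ≥ 5/7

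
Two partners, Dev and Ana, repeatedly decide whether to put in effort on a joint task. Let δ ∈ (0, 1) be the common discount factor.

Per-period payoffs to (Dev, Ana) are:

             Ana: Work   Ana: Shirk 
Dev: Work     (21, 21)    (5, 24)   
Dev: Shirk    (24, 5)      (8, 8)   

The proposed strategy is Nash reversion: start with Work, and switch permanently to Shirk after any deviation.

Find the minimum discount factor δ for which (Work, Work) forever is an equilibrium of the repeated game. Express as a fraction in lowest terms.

3/16

One-period gain from deviating is 24 − 21 = 3. The loss is 21 − 8 = 13 in every subsequent period, with present value 13·δ/(1−δ).
Deviation is unprofitable when 13·δ/(1−δ) ≥ 3, i.e. δ/(1−δ) ≥ 3/13.
Equivalently δ ≥ 3/(3+13) = 3/16.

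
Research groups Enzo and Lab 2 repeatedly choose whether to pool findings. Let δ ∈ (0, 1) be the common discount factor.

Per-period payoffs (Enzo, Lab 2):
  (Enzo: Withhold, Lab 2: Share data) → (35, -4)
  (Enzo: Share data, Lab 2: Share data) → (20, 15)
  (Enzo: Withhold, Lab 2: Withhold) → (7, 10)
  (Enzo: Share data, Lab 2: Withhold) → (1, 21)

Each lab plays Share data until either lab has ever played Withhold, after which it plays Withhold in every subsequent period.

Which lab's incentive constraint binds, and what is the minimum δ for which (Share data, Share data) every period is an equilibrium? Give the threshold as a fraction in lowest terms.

Lab 2; δ ≥ 6/11

For Enzo: deviation gain 35−20 = 15, per-period punishment loss 20−7 = 13. IC gives δ ≥ 15/28.
For Lab 2: gain 6, loss 5 per period, so δ ≥ 6/11.
The tighter constraint is Lab 2's, so cooperation needs δ ≥ 6/11.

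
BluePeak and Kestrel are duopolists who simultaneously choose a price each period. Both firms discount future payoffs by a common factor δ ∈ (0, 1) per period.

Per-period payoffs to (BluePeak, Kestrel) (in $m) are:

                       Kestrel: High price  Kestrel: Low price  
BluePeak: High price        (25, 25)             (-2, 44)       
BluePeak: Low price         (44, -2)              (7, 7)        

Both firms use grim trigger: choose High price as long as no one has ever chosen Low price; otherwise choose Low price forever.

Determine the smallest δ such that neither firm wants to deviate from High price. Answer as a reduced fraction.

19/37

Cooperation forever yields 25 each period: 25/(1−δ).
Deviating yields 44 once, then 7 forever: 44 + 7δ/(1−δ).
No profitable deviation requires 25/(1−δ) ≥ 44 + 7δ/(1−δ).
Multiplying by (1−δ): 25 ≥ 44(1−δ) + 7δ = 44 − 37δ.
So 37δ ≥ 19, i.e. δ ≥ 19/37.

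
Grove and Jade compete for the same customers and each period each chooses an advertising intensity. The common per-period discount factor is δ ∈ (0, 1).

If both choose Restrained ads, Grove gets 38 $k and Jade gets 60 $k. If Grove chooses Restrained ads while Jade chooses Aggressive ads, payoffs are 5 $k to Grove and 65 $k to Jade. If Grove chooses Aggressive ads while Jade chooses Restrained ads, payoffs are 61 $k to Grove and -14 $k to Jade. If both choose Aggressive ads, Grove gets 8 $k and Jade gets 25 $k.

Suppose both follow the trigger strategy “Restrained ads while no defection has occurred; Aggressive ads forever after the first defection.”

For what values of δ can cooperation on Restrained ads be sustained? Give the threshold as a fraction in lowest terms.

23/53

Grove's threshold: (61−38)/(61−8) = 23/53.
Jade's threshold: (65−60)/(65−25) = 1/8.
23/53 > 1/8, so Grove binds and δ* = 23/53.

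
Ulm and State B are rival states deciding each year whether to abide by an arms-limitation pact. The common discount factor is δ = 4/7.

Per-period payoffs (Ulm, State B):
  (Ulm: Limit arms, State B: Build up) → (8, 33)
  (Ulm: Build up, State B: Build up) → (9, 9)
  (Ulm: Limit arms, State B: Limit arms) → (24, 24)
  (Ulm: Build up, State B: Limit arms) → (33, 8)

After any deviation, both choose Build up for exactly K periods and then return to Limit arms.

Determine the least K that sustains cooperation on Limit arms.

Need Σ_{k=1}^{K} δ^k ≥ (33−24)/(24−9) = 0.6000 at δ = 4/7.
At K = 1 the sum is 0.5714 < 0.6000; at K = 2 it is 0.8980 ≥ 0.6000.
So the minimum punishment length is K = 2.

2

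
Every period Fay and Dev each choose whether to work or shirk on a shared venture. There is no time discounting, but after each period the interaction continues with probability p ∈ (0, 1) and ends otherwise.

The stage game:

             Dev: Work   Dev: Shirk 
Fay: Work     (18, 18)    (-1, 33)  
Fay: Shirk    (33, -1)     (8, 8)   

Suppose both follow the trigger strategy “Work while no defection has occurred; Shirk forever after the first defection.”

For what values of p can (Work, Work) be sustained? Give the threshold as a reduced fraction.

3/5

With no time discounting, the continuation probability p plays the role of the discount factor.
Grim-trigger IC: 18/(1−p) ≥ 33 + 8p/(1−p) ⇒ p ≥ (33−18)/(33−8) = 3/5.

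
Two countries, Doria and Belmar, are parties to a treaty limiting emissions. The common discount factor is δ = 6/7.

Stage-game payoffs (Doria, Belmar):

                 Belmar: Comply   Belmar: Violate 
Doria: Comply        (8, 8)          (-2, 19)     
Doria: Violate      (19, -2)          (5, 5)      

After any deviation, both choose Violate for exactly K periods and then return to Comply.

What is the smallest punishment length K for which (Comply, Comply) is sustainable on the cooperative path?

7

Need Σ_{k=1}^{K} δ^k ≥ (19−8)/(8−5) = 3.6667 at δ = 6/7.
At K = 6 the sum is 3.6206 < 3.6667; at K = 7 it is 3.9605 ≥ 3.6667.
So the minimum punishment length is K = 7.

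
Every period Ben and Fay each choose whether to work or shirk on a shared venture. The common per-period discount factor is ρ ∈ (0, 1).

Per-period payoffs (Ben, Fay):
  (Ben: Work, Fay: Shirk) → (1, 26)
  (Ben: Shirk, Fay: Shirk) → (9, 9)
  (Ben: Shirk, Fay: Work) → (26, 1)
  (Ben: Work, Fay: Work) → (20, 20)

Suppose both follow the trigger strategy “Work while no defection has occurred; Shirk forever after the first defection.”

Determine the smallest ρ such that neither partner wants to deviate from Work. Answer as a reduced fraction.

One-period gain from deviating is 26 − 20 = 6. The loss is 20 − 9 = 11 in every subsequent period, with present value 11·ρ/(1−ρ).
Deviation is unprofitable when 11·ρ/(1−ρ) ≥ 6, i.e. ρ/(1−ρ) ≥ 6/11.
Equivalently ρ ≥ 6/(6+11) = 6/17.

6/17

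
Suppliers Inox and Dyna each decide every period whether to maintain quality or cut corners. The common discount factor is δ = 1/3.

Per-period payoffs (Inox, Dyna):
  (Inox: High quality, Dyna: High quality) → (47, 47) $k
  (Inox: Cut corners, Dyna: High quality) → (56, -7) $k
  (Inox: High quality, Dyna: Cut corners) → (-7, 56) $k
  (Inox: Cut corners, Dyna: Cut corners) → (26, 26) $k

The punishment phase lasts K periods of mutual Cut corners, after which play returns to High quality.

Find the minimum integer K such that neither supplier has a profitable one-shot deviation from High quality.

2

IC: δ(1−δ^K)/(1−δ) ≥ (56−47)/(47−26) = 3/7.
With δ = 1/3: need 1 − δ^K ≥ 3/7·(1−1/3)/(1/3), i.e. δ^K ≤ 0.1429.
Since (1/3)^1 = 0.3333 and (1/3)^2 = 0.1111, the smallest such K is 2.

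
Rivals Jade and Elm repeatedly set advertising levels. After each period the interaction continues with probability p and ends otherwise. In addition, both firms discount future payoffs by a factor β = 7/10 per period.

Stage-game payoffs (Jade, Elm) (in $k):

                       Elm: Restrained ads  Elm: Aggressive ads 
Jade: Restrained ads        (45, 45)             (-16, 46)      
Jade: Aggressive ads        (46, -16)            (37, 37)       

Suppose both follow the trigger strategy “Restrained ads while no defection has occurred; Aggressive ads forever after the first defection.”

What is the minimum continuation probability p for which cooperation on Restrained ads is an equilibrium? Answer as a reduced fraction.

10/63

Expected continuation weight on next period's payoff is β·p = 7/10·p, which plays the role of the discount factor.
Cooperation requires 7/10·p ≥ (46−45)/(46−37) = 1/9, hence p ≥ 10/63.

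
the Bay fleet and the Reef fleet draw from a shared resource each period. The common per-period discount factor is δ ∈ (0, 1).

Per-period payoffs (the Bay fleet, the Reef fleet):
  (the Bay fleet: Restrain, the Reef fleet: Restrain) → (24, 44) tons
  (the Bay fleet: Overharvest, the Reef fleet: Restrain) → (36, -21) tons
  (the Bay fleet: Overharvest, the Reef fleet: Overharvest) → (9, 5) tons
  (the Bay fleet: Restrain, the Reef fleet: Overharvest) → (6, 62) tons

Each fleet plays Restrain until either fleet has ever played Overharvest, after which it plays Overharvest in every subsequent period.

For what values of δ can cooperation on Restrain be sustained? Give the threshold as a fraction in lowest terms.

4/9

the Bay fleet: cooperation gives 24 each period; deviation gives 36 once then 9 forever.
  24/(1−δ) ≥ 36 + 9δ/(1−δ) ⇒ δ ≥ 12/27 = 4/9.
the Reef fleet: cooperation gives 44 each period; deviation gives 62 once then 5 forever.
  δ ≥ 18/57 = 6/19.
Both must hold, so the binding constraint is the Bay fleet's: δ ≥ 4/9.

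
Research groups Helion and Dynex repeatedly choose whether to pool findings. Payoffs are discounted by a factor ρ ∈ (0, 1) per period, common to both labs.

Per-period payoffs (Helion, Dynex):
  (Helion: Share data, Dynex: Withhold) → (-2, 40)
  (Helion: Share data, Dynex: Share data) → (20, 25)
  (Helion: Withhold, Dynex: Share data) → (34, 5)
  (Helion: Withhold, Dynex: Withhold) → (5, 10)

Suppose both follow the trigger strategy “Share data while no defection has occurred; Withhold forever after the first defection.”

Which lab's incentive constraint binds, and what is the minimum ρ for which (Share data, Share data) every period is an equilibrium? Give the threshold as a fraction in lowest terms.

Dynex; ρ ≥ 1/2

Helion's threshold: (34−20)/(34−5) = 14/29.
Dynex's threshold: (40−25)/(40−10) = 1/2.
14/29 < 1/2, so Dynex binds and ρ* = 1/2.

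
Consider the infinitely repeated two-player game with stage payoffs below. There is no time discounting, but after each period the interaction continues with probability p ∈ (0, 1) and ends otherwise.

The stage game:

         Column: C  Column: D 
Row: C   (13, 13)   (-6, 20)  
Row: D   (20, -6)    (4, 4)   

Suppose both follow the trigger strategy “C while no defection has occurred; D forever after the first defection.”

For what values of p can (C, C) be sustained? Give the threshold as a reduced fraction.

7/16

Expected cooperation value is 13 + p·13 + p²·13 + … = 13/(1−p); deviation gives 20 + p·4/(1−p).
13 ≥ 20(1−p) + 4p ⇒ 16p ≥ 7 ⇒ p ≥ 7/16.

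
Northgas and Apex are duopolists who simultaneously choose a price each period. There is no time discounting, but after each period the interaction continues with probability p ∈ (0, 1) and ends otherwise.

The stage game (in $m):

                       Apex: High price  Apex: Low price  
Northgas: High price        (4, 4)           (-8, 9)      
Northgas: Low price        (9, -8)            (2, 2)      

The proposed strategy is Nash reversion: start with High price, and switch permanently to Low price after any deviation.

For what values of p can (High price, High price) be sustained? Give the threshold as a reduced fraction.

Expected cooperation value is 4 + p·4 + p²·4 + … = 4/(1−p); deviation gives 9 + p·2/(1−p).
4 ≥ 9(1−p) + 2p ⇒ 7p ≥ 5 ⇒ p ≥ 5/7.

5/7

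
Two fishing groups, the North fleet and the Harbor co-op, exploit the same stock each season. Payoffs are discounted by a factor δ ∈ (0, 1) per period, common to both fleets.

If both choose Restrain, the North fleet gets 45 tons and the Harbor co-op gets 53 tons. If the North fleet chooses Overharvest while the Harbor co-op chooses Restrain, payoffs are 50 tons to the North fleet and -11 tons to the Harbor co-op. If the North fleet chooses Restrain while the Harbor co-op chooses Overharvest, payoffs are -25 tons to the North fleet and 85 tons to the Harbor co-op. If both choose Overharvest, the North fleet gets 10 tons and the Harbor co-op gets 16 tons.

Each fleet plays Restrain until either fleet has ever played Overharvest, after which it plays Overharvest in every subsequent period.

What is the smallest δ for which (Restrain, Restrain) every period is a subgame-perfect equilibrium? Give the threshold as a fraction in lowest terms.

32/69

the North fleet: cooperation gives 45 each period; deviation gives 50 once then 10 forever.
  45/(1−δ) ≥ 50 + 10δ/(1−δ) ⇒ δ ≥ 5/40 = 1/8.
the Harbor co-op: cooperation gives 53 each period; deviation gives 85 once then 16 forever.
  δ ≥ 32/69.
Both must hold, so the binding constraint is the Harbor co-op's: δ ≥ 32/69.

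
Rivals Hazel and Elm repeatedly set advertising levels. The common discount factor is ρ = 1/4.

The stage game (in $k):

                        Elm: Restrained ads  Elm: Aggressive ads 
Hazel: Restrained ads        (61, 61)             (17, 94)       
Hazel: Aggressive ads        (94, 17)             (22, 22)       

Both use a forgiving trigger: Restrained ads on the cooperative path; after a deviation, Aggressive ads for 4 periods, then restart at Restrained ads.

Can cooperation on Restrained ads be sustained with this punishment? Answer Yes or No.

No

Comparing payoff streams over the 5 periods until play realigns: cooperate → 61(1+ρ+…+ρ^4); deviate → 94 + 22(ρ+…+ρ^4).
Cooperation is sustained iff (61−22)(ρ+…+ρ^4) ≥ 94−61.
ρ+…+ρ^4 = 1/4·(1−(1/4)^4)/(1−1/4) = 0.3320, and (94−61)/(61−22) = 0.8462.
0.3320 < 0.8462, so cooperation is not sustainable.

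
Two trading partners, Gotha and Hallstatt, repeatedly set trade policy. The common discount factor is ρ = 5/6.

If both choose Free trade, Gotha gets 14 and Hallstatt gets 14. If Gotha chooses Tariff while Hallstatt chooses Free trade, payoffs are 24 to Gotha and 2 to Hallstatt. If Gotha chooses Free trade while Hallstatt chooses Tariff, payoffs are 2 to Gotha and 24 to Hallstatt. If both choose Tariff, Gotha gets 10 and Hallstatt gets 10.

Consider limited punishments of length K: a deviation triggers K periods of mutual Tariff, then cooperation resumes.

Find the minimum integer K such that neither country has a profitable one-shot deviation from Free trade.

4

IC: ρ(1−ρ^K)/(1−ρ) ≥ (24−14)/(14−10) = 5/2.
With ρ = 5/6: need 1 − ρ^K ≥ 5/2·(1−5/6)/(5/6), i.e. ρ^K ≤ 0.5000.
Since (5/6)^3 = 0.5787 and (5/6)^4 = 0.4823, the smallest such K is 4.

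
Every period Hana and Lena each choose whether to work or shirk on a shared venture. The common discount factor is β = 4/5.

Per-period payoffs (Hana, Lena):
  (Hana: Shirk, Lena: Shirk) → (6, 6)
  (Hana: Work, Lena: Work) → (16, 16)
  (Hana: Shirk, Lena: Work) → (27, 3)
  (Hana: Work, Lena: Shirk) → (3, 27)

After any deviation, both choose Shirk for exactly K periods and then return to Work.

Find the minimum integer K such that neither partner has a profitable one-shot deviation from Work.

No profitable deviation requires (16−6)(β+…+β^K) ≥ 27−16, i.e. β+…+β^K ≥ 11/10 ≈ 1.1000.
With β = 4/5, the partial sums are K=1: 0.8000, K=2: 1.4400.
K = 2 is the first length at which the sum reaches 1.1000.

2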